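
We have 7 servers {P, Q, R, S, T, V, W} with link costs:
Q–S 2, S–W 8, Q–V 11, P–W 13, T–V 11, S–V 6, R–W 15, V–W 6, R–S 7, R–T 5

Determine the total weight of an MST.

39

Grow the tree from S using Prim:
Step 1: frontier [Q–S 2, S–V 6, R–S 7, S–W 8] → take Q–S (2); add Q.
Step 2: frontier [Q–V 11, S–V 6, R–S 7, S–W 8] → take S–V (6); add V.
Step 3: frontier [R–S 7, S–W 8, V–W 6, T–V 11] → take V–W (6); add W.
Step 4: frontier [R–S 7, T–V 11, P–W 13, R–W 15] → take R–S (7); add R.
Step 5: frontier [R–T 5, T–V 11, P–W 13] → take R–T (5); add T.
Step 6: frontier [P–W 13] → take P–W (13); add P.
MST edges: Q–S, S–V, V–W, R–S, R–T, P–W; total weight 2+6+6+7+5+13 = 39.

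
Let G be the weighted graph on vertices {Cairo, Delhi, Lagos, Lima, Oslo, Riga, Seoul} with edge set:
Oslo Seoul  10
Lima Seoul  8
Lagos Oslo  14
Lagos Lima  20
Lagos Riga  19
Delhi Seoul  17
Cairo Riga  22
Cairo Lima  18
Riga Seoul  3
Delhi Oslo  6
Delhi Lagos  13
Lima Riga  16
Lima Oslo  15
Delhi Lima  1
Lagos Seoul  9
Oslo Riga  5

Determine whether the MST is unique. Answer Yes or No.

Kruskal's algorithm — process edges by increasing weight (ties by edge label):
Delhi Lima (1): add. Components now {Oslo} {Delhi,Lima} {Lagos} {Riga} {Seoul} {Cairo}
Riga Seoul (3): add. Components now {Oslo} {Delhi,Lima} {Lagos} {Riga,Seoul} {Cairo}
Oslo Riga (5): add. Components now {Oslo,Riga,Seoul} {Delhi,Lima} {Lagos} {Cairo}
Delhi Oslo (6): add. Components now {Delhi,Lima,Oslo,Riga,Seoul} {Lagos} {Cairo}
Lima Seoul (8): skip — Lima and Seoul already connected.
Lagos Seoul (9): add. Components now {Delhi,Lagos,Lima,Oslo,Riga,Seoul} {Cairo}
Oslo Seoul (10): skip — Oslo and Seoul already connected.
Delhi Lagos (13): skip — Lagos and Delhi already connected.
Lagos Oslo (14): skip — Oslo and Lagos already connected.
Lima Oslo (15): skip — Oslo and Lima already connected.
Lima Riga (16): skip — Lima and Riga already connected.
Delhi Seoul (17): skip — Seoul and Delhi already connected.
Cairo Lima (18): add. Components now {Cairo,Delhi,Lagos,Lima,Oslo,Riga,Seoul}
Every non-tree edge has weight strictly greater than the heaviest edge on the tree path between its endpoints, so the MST is unique.

Yes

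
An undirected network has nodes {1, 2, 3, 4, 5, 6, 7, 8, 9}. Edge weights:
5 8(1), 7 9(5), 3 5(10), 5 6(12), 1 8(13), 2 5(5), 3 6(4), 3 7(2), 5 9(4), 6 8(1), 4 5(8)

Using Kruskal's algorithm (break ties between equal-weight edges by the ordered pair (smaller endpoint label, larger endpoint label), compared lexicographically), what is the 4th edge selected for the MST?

Kruskal's algorithm — process edges by increasing weight (ties by edge label):
5 8 (1): add — endpoints in different components.
6 8 (1): add — endpoints in different components.
3 7 (2): add — endpoints in different components.
3 6 (4): add — endpoints in different components.
5 9 (4): add — endpoints in different components.
2 5 (5): add — endpoints in different components.
7 9 (5): skip — 7 and 9 already connected.
4 5 (8): add — endpoints in different components.
3 5 (10): skip — 3 and 5 already connected.
5 6 (12): skip — 5 and 6 already connected.
1 8 (13): add — endpoints in different components.
The 4th edge added is 3 6.

3-6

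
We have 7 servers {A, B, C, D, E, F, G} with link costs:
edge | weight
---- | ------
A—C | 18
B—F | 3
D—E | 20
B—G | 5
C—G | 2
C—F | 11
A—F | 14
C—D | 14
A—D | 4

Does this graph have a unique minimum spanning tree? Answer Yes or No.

Kruskal's algorithm — process edges by increasing weight (ties by edge label):
C—G (2): add — endpoints in different components.
B—F (3): add — endpoints in different components.
A—D (4): add — endpoints in different components.
B—G (5): add — endpoints in different components.
C—F (11): skip — C and F already connected.
A—F (14): add — endpoints in different components.
C—D (14): skip — C and D already connected.
A—C (18): skip — A and C already connected.
D—E (20): add — endpoints in different components.
Non-tree edge C—D has weight 14, equal to the heaviest edge on its tree cycle — swapping gives another MST of the same weight. Not unique.

No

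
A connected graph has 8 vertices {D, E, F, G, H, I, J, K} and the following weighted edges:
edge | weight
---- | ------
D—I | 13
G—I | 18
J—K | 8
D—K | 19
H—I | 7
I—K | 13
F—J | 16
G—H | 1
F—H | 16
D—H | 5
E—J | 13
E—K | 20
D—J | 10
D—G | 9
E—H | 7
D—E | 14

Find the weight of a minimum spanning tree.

54

Prim's algorithm from H:
Step 1: cheapest edge leaving the tree is G—H (1); add G.
Step 2: cheapest edge leaving the tree is D—H (5); add D.
Step 3: cheapest edge leaving the tree is E—H (7); add E.
Step 4: cheapest edge leaving the tree is H—I (7); add I.
Step 5: cheapest edge leaving the tree is D—J (10); add J.
Step 6: cheapest edge leaving the tree is J—K (8); add K.
Step 7: cheapest edge leaving the tree is F—H (16); add F.
MST edges: G—H, D—H, E—H, H—I, D—J, J—K, F—H; total weight 1+5+7+7+10+8+16 = 54.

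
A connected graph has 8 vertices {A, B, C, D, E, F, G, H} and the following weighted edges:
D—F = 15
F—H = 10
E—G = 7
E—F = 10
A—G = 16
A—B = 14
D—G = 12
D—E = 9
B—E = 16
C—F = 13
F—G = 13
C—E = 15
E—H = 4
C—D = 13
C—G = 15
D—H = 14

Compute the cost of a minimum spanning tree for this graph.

Kruskal: consider edges lightest-first.
E—H (4): add — endpoints in different components.
E—G (7): add — endpoints in different components.
D—E (9): add — endpoints in different components.
E—F (10): add — endpoints in different components.
F—H (10): skip — F and H already connected.
D—G (12): skip — D and G already connected.
C—D (13): add — endpoints in different components.
C—F (13): skip — C and F already connected.
F—G (13): skip — F and G already connected.
A—B (14): add — endpoints in different components.
D—H (14): skip — D and H already connected.
C—E (15): skip — C and E already connected.
C—G (15): skip — C and G already connected.
D—F (15): skip — D and F already connected.
A—G (16): add — endpoints in different components.
MST edges: E—H, E—G, D—E, E—F, C—D, A—B, A—G; total weight 4+7+9+10+13+14+16 = 73.

73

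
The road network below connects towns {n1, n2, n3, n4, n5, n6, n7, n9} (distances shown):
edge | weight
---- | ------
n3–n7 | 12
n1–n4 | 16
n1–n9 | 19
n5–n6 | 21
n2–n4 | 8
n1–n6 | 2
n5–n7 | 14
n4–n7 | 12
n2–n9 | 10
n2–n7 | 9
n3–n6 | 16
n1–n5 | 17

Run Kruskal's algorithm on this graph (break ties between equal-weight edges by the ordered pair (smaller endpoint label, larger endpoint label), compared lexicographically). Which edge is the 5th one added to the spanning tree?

Kruskal: consider edges lightest-first.
n1–n6 (2): add — endpoints in different components.
n2–n4 (8): add — endpoints in different components.
n2–n7 (9): add — endpoints in different components.
n2–n9 (10): add — endpoints in different components.
n3–n7 (12): add — endpoints in different components.
n4–n7 (12): skip — n4 and n7 already connected.
n5–n7 (14): add — endpoints in different components.
n1–n4 (16): add — endpoints in different components.
The 5th edge added is n3–n7.

n3-n7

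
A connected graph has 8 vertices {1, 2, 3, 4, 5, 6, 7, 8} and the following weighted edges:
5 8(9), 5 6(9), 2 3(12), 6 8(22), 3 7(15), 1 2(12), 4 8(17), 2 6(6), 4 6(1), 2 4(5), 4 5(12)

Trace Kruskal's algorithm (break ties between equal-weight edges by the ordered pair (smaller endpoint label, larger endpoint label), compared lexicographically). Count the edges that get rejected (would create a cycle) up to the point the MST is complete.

2

Kruskal: consider edges lightest-first.
4 6 (1): add — endpoints in different components.
2 4 (5): add — endpoints in different components.
2 6 (6): skip — 2 and 6 already connected.
5 6 (9): add — endpoints in different components.
5 8 (9): add — endpoints in different components.
1 2 (12): add — endpoints in different components.
2 3 (12): add — endpoints in different components.
4 5 (12): skip — 4 and 5 already connected.
3 7 (15): add — endpoints in different components.
Edges rejected before the tree was complete: 2.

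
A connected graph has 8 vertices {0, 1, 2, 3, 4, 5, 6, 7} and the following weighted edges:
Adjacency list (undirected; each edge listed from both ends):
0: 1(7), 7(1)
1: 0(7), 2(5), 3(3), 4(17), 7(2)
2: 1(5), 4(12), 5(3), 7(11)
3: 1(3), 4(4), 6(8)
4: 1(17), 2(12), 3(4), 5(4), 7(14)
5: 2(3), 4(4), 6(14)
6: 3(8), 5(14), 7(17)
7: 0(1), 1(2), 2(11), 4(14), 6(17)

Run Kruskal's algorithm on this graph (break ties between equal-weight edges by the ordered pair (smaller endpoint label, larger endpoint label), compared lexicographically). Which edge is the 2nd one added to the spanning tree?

Kruskal's algorithm — process edges by increasing weight (ties by edge label):
0—7 (1): add — endpoints in different components.
1—7 (2): add — endpoints in different components.
1—3 (3): add — endpoints in different components.
2—5 (3): add — endpoints in different components.
3—4 (4): add — endpoints in different components.
4—5 (4): add — endpoints in different components.
1—2 (5): skip — 1 and 2 already connected.
0—1 (7): skip — 0 and 1 already connected.
3—6 (8): add — endpoints in different components.
The 2nd edge added is 1—7.

1-7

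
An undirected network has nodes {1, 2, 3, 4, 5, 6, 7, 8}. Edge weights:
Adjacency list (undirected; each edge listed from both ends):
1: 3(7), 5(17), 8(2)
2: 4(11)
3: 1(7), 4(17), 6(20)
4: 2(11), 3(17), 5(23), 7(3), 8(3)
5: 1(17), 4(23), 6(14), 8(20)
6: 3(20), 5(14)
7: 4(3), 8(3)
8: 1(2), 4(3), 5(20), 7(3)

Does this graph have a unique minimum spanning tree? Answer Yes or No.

Kruskal's algorithm — process edges by increasing weight (ties by edge label):
1—8 (2): add — endpoints in different components.
4—7 (3): add — endpoints in different components.
4—8 (3): add — endpoints in different components.
7—8 (3): skip — 7 and 8 already connected.
1—3 (7): add — endpoints in different components.
2—4 (11): add — endpoints in different components.
5—6 (14): add — endpoints in different components.
1—5 (17): add — endpoints in different components.
Non-tree edge 7—8 has weight 3, equal to the heaviest edge on its tree cycle — swapping gives another MST of the same weight. Not unique.

No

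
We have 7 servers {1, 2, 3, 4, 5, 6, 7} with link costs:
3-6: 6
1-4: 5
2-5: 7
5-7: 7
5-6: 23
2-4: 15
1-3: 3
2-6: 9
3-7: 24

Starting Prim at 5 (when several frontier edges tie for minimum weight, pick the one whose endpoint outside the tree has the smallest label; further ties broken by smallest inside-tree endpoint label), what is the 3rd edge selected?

Grow the tree from 5 using Prim:
Step 1: cheapest edge leaving the tree is 2-5 (7); add 2.
Step 2: cheapest edge leaving the tree is 5-7 (7); add 7.
Step 3: cheapest edge leaving the tree is 2-6 (9); add 6.
Step 4: cheapest edge leaving the tree is 3-6 (6); add 3.
Step 5: cheapest edge leaving the tree is 1-3 (3); add 1.
Step 6: cheapest edge leaving the tree is 1-4 (5); add 4.
The 3rd edge added is 2-6.

2-6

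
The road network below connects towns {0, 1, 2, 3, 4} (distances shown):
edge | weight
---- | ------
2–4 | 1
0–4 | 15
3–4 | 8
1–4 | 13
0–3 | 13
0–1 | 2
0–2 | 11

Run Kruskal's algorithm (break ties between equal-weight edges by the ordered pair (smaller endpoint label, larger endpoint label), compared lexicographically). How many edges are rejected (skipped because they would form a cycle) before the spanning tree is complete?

Kruskal's algorithm — process edges by increasing weight (ties by edge label):
2–4 (1): add. Components now {0} {1} {2,4} {3}
0–1 (2): add. Components now {0,1} {2,4} {3}
3–4 (8): add. Components now {0,1} {2,3,4}
0–2 (11): add. Components now {0,1,2,3,4}
Edges rejected before the tree was complete: 0.

0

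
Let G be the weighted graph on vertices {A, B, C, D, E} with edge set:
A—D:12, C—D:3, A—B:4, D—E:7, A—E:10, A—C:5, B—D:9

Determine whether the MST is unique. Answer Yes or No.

Yes

Kruskal's algorithm — process edges by increasing weight (ties by edge label):
C—D (3): add — endpoints in different components.
A—B (4): add — endpoints in different components.
A—C (5): add — endpoints in different components.
D—E (7): add — endpoints in different components.
Every non-tree edge has weight strictly greater than the heaviest edge on the tree path between its endpoints, so the MST is unique.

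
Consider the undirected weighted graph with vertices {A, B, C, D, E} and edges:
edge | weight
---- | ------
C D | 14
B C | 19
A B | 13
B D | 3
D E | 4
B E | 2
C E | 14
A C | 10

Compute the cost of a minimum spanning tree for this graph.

Kruskal's algorithm — process edges by increasing weight (ties by edge label):
B E (2): add — endpoints in different components.
B D (3): add — endpoints in different components.
D E (4): skip — D and E already connected.
A C (10): add — endpoints in different components.
A B (13): add — endpoints in different components.
MST edges: B E, B D, A C, A B; total weight 2+3+10+13 = 28.

28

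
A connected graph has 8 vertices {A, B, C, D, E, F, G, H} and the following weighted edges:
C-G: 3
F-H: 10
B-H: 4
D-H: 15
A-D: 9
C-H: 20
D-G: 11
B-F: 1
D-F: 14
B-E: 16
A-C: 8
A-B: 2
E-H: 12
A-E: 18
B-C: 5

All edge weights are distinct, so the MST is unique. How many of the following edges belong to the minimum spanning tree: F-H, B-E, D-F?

0

Kruskal: consider edges lightest-first.
B-F (1): add — endpoints in different components.
A-B (2): add — endpoints in different components.
C-G (3): add — endpoints in different components.
B-H (4): add — endpoints in different components.
B-C (5): add — endpoints in different components.
A-C (8): skip — A and C already connected.
A-D (9): add — endpoints in different components.
F-H (10): skip — F and H already connected.
D-G (11): skip — D and G already connected.
E-H (12): add — endpoints in different components.
MST edge set: {B-F, A-B, C-G, B-H, B-C, A-D, E-H}.
Of the listed edges, {} are in the MST → 0.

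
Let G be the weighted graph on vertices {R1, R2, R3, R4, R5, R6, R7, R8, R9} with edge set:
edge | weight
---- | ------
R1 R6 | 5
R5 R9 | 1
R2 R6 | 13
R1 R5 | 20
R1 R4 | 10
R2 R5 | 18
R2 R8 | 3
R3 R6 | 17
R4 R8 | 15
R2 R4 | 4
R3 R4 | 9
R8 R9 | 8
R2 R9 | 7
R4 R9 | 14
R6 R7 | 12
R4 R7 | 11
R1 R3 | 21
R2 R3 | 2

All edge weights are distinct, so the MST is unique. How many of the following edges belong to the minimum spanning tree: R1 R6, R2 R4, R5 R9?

3

Kruskal's algorithm — process edges by increasing weight (ties by edge label):
R5 R9 (1): add — endpoints in different components.
R2 R3 (2): add — endpoints in different components.
R2 R8 (3): add — endpoints in different components.
R2 R4 (4): add — endpoints in different components.
R1 R6 (5): add — endpoints in different components.
R2 R9 (7): add — endpoints in different components.
R8 R9 (8): skip — R8 and R9 already connected.
R3 R4 (9): skip — R3 and R4 already connected.
R1 R4 (10): add — endpoints in different components.
R4 R7 (11): add — endpoints in different components.
MST edge set: {R5 R9, R2 R3, R2 R8, R2 R4, R1 R6, R2 R9, R1 R4, R4 R7}.
Of the listed edges, {R1 R6, R2 R4, R5 R9} are in the MST → 3.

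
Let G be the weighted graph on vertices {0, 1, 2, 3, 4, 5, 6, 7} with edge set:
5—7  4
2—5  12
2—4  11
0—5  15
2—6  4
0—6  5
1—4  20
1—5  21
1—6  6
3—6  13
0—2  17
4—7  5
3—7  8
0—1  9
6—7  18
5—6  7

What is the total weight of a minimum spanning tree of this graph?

39

Grow the tree from 1 using Prim:
Step 1: cheapest edge leaving the tree is 1—6 (6); add 6.
Step 2: cheapest edge leaving the tree is 2—6 (4); add 2.
Step 3: cheapest edge leaving the tree is 0—6 (5); add 0.
Step 4: cheapest edge leaving the tree is 5—6 (7); add 5.
Step 5: cheapest edge leaving the tree is 5—7 (4); add 7.
Step 6: cheapest edge leaving the tree is 4—7 (5); add 4.
Step 7: cheapest edge leaving the tree is 3—7 (8); add 3.
MST edges: 1—6, 2—6, 0—6, 5—6, 5—7, 4—7, 3—7; total weight 6+4+5+7+4+5+8 = 39.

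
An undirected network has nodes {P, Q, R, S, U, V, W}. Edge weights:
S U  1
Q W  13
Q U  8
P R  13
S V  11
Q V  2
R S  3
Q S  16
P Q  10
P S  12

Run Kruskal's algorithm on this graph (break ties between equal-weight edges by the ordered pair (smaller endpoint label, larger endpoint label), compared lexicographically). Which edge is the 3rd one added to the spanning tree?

R-S

Kruskal: consider edges lightest-first.
S U (1): add — endpoints in different components.
Q V (2): add — endpoints in different components.
R S (3): add — endpoints in different components.
Q U (8): add — endpoints in different components.
P Q (10): add — endpoints in different components.
S V (11): skip — V and S already connected.
P S (12): skip — P and S already connected.
P R (13): skip — P and R already connected.
Q W (13): add — endpoints in different components.
The 3rd edge added is R S.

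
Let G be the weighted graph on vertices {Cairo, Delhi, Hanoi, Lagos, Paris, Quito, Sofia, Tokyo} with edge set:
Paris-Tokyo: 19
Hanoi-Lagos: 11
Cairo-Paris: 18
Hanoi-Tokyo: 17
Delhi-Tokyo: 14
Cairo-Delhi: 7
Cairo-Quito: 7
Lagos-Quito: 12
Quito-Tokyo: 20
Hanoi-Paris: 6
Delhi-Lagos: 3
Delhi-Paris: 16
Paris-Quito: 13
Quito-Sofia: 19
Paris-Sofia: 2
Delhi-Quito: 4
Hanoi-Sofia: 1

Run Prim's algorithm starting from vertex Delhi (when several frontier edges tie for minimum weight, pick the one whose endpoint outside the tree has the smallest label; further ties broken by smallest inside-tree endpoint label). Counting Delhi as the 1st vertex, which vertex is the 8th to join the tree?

Prim, starting at Delhi.
Step 1: cheapest edge leaving the tree is Delhi-Lagos (3); add Lagos.
Step 2: cheapest edge leaving the tree is Delhi-Quito (4); add Quito.
Step 3: cheapest edge leaving the tree is Cairo-Delhi (7); add Cairo.
Step 4: cheapest edge leaving the tree is Hanoi-Lagos (11); add Hanoi.
Step 5: cheapest edge leaving the tree is Hanoi-Sofia (1); add Sofia.
Step 6: cheapest edge leaving the tree is Paris-Sofia (2); add Paris.
Step 7: cheapest edge leaving the tree is Delhi-Tokyo (14); add Tokyo.
Vertex order: Delhi, Lagos, Quito, Cairo, Hanoi, Sofia, Paris, Tokyo. The 8th vertex is Tokyo.

Tokyo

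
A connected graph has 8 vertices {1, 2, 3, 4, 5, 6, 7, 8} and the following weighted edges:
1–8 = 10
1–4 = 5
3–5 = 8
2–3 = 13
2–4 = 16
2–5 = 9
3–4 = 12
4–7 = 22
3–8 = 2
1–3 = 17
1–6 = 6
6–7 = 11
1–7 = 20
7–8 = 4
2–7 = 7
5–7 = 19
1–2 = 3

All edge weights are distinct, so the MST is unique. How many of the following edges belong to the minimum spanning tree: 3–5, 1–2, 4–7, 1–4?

Kruskal's algorithm — process edges by increasing weight (ties by edge label):
3–8 (2): add — endpoints in different components.
1–2 (3): add — endpoints in different components.
7–8 (4): add — endpoints in different components.
1–4 (5): add — endpoints in different components.
1–6 (6): add — endpoints in different components.
2–7 (7): add — endpoints in different components.
3–5 (8): add — endpoints in different components.
MST edge set: {3–8, 1–2, 7–8, 1–4, 1–6, 2–7, 3–5}.
Of the listed edges, {3–5, 1–2, 1–4} are in the MST → 3.

3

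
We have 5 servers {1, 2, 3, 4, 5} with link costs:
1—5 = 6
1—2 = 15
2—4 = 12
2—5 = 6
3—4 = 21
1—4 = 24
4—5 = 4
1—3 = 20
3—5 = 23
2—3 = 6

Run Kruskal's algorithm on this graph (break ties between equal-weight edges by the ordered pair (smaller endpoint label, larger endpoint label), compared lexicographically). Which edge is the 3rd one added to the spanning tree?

2-3

Sort edges by weight, then run Kruskal:
4—5 (4): add — endpoints in different components.
1—5 (6): add — endpoints in different components.
2—3 (6): add — endpoints in different components.
2—5 (6): add — endpoints in different components.
The 3rd edge added is 2—3.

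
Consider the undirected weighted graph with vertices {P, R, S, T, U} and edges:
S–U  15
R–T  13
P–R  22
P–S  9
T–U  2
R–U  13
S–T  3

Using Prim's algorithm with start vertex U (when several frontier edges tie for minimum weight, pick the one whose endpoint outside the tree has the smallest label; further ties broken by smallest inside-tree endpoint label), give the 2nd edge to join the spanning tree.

Grow the tree from U using Prim:
Step 1: cheapest edge leaving the tree is T–U (2); add T.
Step 2: cheapest edge leaving the tree is S–T (3); add S.
Step 3: cheapest edge leaving the tree is P–S (9); add P.
Step 4: cheapest edge leaving the tree is R–T (13); add R.
The 2nd edge added is S–T.

S-T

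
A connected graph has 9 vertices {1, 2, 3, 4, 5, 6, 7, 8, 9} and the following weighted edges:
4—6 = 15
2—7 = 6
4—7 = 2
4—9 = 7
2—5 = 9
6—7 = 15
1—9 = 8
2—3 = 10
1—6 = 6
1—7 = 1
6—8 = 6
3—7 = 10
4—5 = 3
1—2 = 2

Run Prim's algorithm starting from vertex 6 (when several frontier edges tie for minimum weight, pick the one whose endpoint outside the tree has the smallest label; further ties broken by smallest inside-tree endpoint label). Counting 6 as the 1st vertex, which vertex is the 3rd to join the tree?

Prim's algorithm from 6:
Step 1: cheapest edge leaving the tree is 1—6 (6); add 1.
Step 2: cheapest edge leaving the tree is 1—7 (1); add 7.
Step 3: cheapest edge leaving the tree is 1—2 (2); add 2.
Step 4: cheapest edge leaving the tree is 4—7 (2); add 4.
Step 5: cheapest edge leaving the tree is 4—5 (3); add 5.
Step 6: cheapest edge leaving the tree is 6—8 (6); add 8.
Step 7: cheapest edge leaving the tree is 4—9 (7); add 9.
Step 8: cheapest edge leaving the tree is 2—3 (10); add 3.
Vertex order: 6, 1, 7, 2, 4, 5, 8, 9, 3. The 3rd vertex is 7.

7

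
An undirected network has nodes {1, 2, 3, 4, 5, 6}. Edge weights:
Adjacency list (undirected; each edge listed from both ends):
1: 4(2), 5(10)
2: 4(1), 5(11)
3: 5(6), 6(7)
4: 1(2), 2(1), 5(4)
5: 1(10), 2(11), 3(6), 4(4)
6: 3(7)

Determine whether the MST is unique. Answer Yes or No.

Kruskal's algorithm — process edges by increasing weight (ties by edge label):
2 4 (1): add — endpoints in different components.
1 4 (2): add — endpoints in different components.
4 5 (4): add — endpoints in different components.
3 5 (6): add — endpoints in different components.
3 6 (7): add — endpoints in different components.
Every non-tree edge has weight strictly greater than the heaviest edge on the tree path between its endpoints, so the MST is unique.

Yes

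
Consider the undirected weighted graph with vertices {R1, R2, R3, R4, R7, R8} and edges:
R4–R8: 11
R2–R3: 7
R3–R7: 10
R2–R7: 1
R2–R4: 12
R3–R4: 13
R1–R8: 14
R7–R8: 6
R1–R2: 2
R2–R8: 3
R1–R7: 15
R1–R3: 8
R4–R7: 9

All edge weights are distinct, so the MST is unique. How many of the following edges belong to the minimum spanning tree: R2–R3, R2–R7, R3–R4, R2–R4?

2

Kruskal: consider edges lightest-first.
R2–R7 (1): add — endpoints in different components.
R1–R2 (2): add — endpoints in different components.
R2–R8 (3): add — endpoints in different components.
R7–R8 (6): skip — R8 and R7 already connected.
R2–R3 (7): add — endpoints in different components.
R1–R3 (8): skip — R1 and R3 already connected.
R4–R7 (9): add — endpoints in different components.
MST edge set: {R2–R7, R1–R2, R2–R8, R2–R3, R4–R7}.
Of the listed edges, {R2–R3, R2–R7} are in the MST → 2.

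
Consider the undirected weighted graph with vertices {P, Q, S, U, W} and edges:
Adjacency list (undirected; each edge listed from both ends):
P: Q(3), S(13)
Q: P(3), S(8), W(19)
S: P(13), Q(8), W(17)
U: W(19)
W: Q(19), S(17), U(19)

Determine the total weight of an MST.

47

Kruskal: consider edges lightest-first.
P Q (3): add. Components now {P,Q} {S} {W} {U}
Q S (8): add. Components now {P,Q,S} {W} {U}
P S (13): skip — P and S already connected.
S W (17): add. Components now {P,Q,S,W} {U}
Q W (19): skip — Q and W already connected.
U W (19): add. Components now {P,Q,S,U,W}
MST edges: P Q, Q S, S W, U W; total weight 3+8+17+19 = 47.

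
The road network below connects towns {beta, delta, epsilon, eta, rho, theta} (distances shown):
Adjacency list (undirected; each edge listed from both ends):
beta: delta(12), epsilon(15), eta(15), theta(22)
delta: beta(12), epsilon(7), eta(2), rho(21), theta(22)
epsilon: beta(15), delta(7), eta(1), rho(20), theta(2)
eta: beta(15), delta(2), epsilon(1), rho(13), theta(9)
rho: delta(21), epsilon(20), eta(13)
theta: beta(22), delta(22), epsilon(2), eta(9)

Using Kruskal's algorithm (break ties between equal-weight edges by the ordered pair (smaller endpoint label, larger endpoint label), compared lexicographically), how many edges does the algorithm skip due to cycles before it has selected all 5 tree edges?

2

Kruskal: consider edges lightest-first.
epsilon-eta (1): add. Components now {epsilon,eta} {beta} {rho} {theta} {delta}
delta-eta (2): add. Components now {delta,epsilon,eta} {beta} {rho} {theta}
epsilon-theta (2): add. Components now {delta,epsilon,eta,theta} {beta} {rho}
delta-epsilon (7): skip — epsilon and delta already connected.
eta-theta (9): skip — eta and theta already connected.
beta-delta (12): add. Components now {beta,delta,epsilon,eta,theta} {rho}
eta-rho (13): add. Components now {beta,delta,epsilon,eta,rho,theta}
Edges rejected before the tree was complete: 2.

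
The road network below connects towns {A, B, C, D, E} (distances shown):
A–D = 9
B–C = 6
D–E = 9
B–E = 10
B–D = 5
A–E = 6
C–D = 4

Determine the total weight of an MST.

24

Kruskal: consider edges lightest-first.
C–D (4): add — endpoints in different components.
B–D (5): add — endpoints in different components.
A–E (6): add — endpoints in different components.
B–C (6): skip — B and C already connected.
A–D (9): add — endpoints in different components.
MST edges: C–D, B–D, A–E, A–D; total weight 4+5+6+9 = 24.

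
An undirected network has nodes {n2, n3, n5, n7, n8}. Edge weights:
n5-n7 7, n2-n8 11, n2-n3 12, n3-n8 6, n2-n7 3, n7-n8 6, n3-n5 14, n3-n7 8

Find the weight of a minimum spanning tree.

Prim, starting at n7.
Step 1: cheapest edge leaving the tree is n2-n7 (3); add n2.
Step 2: cheapest edge leaving the tree is n7-n8 (6); add n8.
Step 3: cheapest edge leaving the tree is n3-n8 (6); add n3.
Step 4: cheapest edge leaving the tree is n5-n7 (7); add n5.
MST edges: n2-n7, n7-n8, n3-n8, n5-n7; total weight 3+6+6+7 = 22.

22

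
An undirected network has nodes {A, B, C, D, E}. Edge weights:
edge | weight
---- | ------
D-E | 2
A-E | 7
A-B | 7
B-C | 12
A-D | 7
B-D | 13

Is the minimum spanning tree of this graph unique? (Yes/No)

Kruskal: consider edges lightest-first.
D-E (2): add — endpoints in different components.
A-B (7): add — endpoints in different components.
A-D (7): add — endpoints in different components.
A-E (7): skip — A and E already connected.
B-C (12): add — endpoints in different components.
Non-tree edge A-E has weight 7, equal to the heaviest edge on its tree cycle — swapping gives another MST of the same weight. Not unique.

No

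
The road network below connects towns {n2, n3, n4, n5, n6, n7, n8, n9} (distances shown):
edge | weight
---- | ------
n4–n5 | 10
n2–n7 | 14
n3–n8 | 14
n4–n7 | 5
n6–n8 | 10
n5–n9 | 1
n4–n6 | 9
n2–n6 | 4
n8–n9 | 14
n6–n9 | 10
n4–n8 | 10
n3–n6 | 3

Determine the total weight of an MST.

42

Prim, starting at n4.
Step 1: cheapest edge leaving the tree is n4–n7 (5); add n7.
Step 2: cheapest edge leaving the tree is n4–n6 (9); add n6.
Step 3: cheapest edge leaving the tree is n3–n6 (3); add n3.
Step 4: cheapest edge leaving the tree is n2–n6 (4); add n2.
Step 5: cheapest edge leaving the tree is n4–n5 (10); add n5.
Step 6: cheapest edge leaving the tree is n5–n9 (1); add n9.
Step 7: cheapest edge leaving the tree is n4–n8 (10); add n8.
MST edges: n4–n7, n4–n6, n3–n6, n2–n6, n4–n5, n5–n9, n4–n8; total weight 5+9+3+4+10+1+10 = 42.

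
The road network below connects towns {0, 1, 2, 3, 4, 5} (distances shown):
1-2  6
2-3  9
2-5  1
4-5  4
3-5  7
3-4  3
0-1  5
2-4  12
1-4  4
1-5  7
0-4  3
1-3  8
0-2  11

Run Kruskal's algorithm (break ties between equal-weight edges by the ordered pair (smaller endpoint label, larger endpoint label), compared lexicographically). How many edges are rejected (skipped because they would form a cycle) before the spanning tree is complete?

0

Sort edges by weight, then run Kruskal:
2-5 (1): add — endpoints in different components.
0-4 (3): add — endpoints in different components.
3-4 (3): add — endpoints in different components.
1-4 (4): add — endpoints in different components.
4-5 (4): add — endpoints in different components.
Edges rejected before the tree was complete: 0.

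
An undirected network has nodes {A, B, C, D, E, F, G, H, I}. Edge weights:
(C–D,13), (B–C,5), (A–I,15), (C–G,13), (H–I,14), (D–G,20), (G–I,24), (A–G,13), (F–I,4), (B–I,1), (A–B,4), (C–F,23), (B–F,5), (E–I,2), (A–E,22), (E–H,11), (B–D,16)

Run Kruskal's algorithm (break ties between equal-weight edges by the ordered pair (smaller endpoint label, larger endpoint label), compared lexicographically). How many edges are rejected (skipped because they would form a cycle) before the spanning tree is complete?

1

Sort edges by weight, then run Kruskal:
B–I (1): add — endpoints in different components.
E–I (2): add — endpoints in different components.
A–B (4): add — endpoints in different components.
F–I (4): add — endpoints in different components.
B–C (5): add — endpoints in different components.
B–F (5): skip — B and F already connected.
E–H (11): add — endpoints in different components.
A–G (13): add — endpoints in different components.
C–D (13): add — endpoints in different components.
Edges rejected before the tree was complete: 1.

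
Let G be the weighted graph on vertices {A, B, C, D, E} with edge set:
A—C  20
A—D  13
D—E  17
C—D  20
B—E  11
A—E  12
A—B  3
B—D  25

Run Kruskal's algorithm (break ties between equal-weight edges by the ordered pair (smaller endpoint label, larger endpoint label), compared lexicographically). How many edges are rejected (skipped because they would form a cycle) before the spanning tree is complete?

Kruskal: consider edges lightest-first.
A—B (3): add — endpoints in different components.
B—E (11): add — endpoints in different components.
A—E (12): skip — A and E already connected.
A—D (13): add — endpoints in different components.
D—E (17): skip — D and E already connected.
A—C (20): add — endpoints in different components.
Edges rejected before the tree was complete: 2.

2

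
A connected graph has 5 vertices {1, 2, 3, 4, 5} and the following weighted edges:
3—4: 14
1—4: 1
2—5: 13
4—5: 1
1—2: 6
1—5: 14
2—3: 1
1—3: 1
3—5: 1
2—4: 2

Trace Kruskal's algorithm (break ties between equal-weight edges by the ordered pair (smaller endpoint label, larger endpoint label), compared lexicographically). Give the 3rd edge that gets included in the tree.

2-3

Kruskal's algorithm — process edges by increasing weight (ties by edge label):
1—3 (1): add — endpoints in different components.
1—4 (1): add — endpoints in different components.
2—3 (1): add — endpoints in different components.
3—5 (1): add — endpoints in different components.
The 3rd edge added is 2—3.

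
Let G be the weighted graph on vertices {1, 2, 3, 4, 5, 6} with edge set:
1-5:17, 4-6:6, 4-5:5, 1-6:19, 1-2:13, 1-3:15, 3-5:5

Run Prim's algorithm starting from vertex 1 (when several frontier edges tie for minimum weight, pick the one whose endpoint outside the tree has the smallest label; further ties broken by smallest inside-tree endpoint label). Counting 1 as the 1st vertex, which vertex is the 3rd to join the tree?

Prim's algorithm from 1:
Step 1: frontier [1-2 13, 1-3 15, 1-5 17, 1-6 19] → take 1-2 (13); add 2.
Step 2: frontier [1-3 15, 1-5 17, 1-6 19] → take 1-3 (15); add 3.
Step 3: frontier [1-5 17, 1-6 19, 3-5 5] → take 3-5 (5); add 5.
Step 4: frontier [1-6 19, 4-5 5] → take 4-5 (5); add 4.
Step 5: frontier [1-6 19, 4-6 6] → take 4-6 (6); add 6.
Vertex order: 1, 2, 3, 5, 4, 6. The 3rd vertex is 3.

3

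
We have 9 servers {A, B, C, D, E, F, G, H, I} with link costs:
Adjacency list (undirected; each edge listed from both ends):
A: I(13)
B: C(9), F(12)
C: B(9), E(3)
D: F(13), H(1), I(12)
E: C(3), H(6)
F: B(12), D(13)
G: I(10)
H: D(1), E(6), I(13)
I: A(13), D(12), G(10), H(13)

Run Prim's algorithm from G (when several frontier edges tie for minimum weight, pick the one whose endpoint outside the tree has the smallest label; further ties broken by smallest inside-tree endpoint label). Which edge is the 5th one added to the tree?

C-E

Prim, starting at G.
Step 1: cheapest edge leaving the tree is G—I (10); add I.
Step 2: cheapest edge leaving the tree is D—I (12); add D.
Step 3: cheapest edge leaving the tree is D—H (1); add H.
Step 4: cheapest edge leaving the tree is E—H (6); add E.
Step 5: cheapest edge leaving the tree is C—E (3); add C.
Step 6: cheapest edge leaving the tree is B—C (9); add B.
Step 7: cheapest edge leaving the tree is B—F (12); add F.
Step 8: cheapest edge leaving the tree is A—I (13); add A.
The 5th edge added is C—E.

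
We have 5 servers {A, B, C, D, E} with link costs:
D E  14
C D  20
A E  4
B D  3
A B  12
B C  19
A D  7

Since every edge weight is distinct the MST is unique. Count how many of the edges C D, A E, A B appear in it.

Sort edges by weight, then run Kruskal:
B D (3): add. Components now {A} {B,D} {C} {E}
A E (4): add. Components now {A,E} {B,D} {C}
A D (7): add. Components now {A,B,D,E} {C}
A B (12): skip — A and B already connected.
D E (14): skip — D and E already connected.
B C (19): add. Components now {A,B,C,D,E}
MST edge set: {B D, A E, A D, B C}.
Of the listed edges, {A E} are in the MST → 1.

1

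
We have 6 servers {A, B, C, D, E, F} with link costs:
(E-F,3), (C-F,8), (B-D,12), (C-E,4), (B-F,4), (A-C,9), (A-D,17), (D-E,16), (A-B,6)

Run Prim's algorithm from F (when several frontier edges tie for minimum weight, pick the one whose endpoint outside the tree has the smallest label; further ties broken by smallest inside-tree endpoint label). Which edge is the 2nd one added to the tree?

B-F

Prim's algorithm from F:
Step 1: frontier [E-F 3, B-F 4, C-F 8] → take E-F (3); add E.
Step 2: frontier [C-E 4, D-E 16, B-F 4, C-F 8] → take B-F (4); add B.
Step 3: frontier [A-B 6, B-D 12, C-E 4, D-E 16, C-F 8] → take C-E (4); add C.
Step 4: frontier [A-B 6, B-D 12, A-C 9, D-E 16] → take A-B (6); add A.
Step 5: frontier [A-D 17, B-D 12, D-E 16] → take B-D (12); add D.
The 2nd edge added is B-F.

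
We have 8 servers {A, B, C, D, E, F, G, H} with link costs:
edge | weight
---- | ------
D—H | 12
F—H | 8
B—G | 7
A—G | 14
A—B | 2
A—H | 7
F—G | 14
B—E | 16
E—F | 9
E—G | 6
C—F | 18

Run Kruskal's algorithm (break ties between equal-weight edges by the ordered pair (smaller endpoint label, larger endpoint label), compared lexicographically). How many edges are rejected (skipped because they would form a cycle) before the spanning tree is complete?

4

Kruskal's algorithm — process edges by increasing weight (ties by edge label):
A—B (2): add — endpoints in different components.
E—G (6): add — endpoints in different components.
A—H (7): add — endpoints in different components.
B—G (7): add — endpoints in different components.
F—H (8): add — endpoints in different components.
E—F (9): skip — E and F already connected.
D—H (12): add — endpoints in different components.
A—G (14): skip — A and G already connected.
F—G (14): skip — F and G already connected.
B—E (16): skip — B and E already connected.
C—F (18): add — endpoints in different components.
Edges rejected before the tree was complete: 4.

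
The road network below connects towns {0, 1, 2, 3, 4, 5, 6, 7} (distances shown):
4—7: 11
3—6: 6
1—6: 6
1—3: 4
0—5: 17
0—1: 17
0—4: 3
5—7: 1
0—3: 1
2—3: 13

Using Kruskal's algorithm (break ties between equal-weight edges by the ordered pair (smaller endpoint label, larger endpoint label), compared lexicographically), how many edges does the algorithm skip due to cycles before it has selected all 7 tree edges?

Kruskal: consider edges lightest-first.
0—3 (1): add — endpoints in different components.
5—7 (1): add — endpoints in different components.
0—4 (3): add — endpoints in different components.
1—3 (4): add — endpoints in different components.
1—6 (6): add — endpoints in different components.
3—6 (6): skip — 3 and 6 already connected.
4—7 (11): add — endpoints in different components.
2—3 (13): add — endpoints in different components.
Edges rejected before the tree was complete: 1.

1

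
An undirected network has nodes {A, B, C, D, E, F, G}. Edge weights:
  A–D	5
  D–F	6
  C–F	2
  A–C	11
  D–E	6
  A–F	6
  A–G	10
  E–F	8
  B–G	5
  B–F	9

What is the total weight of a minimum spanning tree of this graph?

33

Sort edges by weight, then run Kruskal:
C–F (2): add. Components now {A} {B} {C,F} {D} {E} {G}
A–D (5): add. Components now {A,D} {B} {C,F} {E} {G}
B–G (5): add. Components now {A,D} {B,G} {C,F} {E}
A–F (6): add. Components now {A,C,D,F} {B,G} {E}
D–E (6): add. Components now {A,C,D,E,F} {B,G}
D–F (6): skip — D and F already connected.
E–F (8): skip — E and F already connected.
B–F (9): add. Components now {A,B,C,D,E,F,G}
MST edges: C–F, A–D, B–G, A–F, D–E, B–F; total weight 2+5+5+6+6+9 = 33.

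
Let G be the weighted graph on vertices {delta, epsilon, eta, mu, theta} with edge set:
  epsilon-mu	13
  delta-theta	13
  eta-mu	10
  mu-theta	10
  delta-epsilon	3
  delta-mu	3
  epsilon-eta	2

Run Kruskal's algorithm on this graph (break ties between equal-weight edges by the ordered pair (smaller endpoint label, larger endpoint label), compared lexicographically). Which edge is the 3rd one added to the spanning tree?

Kruskal: consider edges lightest-first.
epsilon-eta (2): add — endpoints in different components.
delta-epsilon (3): add — endpoints in different components.
delta-mu (3): add — endpoints in different components.
eta-mu (10): skip — mu and eta already connected.
mu-theta (10): add — endpoints in different components.
The 3rd edge added is delta-mu.

delta-mu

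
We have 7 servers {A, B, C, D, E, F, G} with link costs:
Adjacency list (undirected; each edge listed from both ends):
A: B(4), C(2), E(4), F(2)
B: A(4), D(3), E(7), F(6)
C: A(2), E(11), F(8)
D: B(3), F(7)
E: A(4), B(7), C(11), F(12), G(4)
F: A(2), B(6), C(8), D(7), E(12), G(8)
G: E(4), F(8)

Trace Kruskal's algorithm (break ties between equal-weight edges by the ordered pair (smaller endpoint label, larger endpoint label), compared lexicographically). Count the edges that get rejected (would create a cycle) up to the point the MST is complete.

Kruskal: consider edges lightest-first.
A–C (2): add. Components now {A,C} {B} {D} {E} {F} {G}
A–F (2): add. Components now {A,C,F} {B} {D} {E} {G}
B–D (3): add. Components now {A,C,F} {B,D} {E} {G}
A–B (4): add. Components now {A,B,C,D,F} {E} {G}
A–E (4): add. Components now {A,B,C,D,E,F} {G}
E–G (4): add. Components now {A,B,C,D,E,F,G}
Edges rejected before the tree was complete: 0.

0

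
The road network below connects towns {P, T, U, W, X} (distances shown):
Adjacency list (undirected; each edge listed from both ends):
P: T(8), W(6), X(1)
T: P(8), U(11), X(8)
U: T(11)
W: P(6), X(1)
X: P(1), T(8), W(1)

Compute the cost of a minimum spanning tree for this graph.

Grow the tree from W using Prim:
Step 1: frontier [W-X 1, P-W 6] → take W-X (1); add X.
Step 2: frontier [P-W 6, P-X 1, T-X 8] → take P-X (1); add P.
Step 3: frontier [P-T 8, T-X 8] → take P-T (8); add T.
Step 4: frontier [T-U 11] → take T-U (11); add U.
MST edges: W-X, P-X, P-T, T-U; total weight 1+1+8+11 = 21.

21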